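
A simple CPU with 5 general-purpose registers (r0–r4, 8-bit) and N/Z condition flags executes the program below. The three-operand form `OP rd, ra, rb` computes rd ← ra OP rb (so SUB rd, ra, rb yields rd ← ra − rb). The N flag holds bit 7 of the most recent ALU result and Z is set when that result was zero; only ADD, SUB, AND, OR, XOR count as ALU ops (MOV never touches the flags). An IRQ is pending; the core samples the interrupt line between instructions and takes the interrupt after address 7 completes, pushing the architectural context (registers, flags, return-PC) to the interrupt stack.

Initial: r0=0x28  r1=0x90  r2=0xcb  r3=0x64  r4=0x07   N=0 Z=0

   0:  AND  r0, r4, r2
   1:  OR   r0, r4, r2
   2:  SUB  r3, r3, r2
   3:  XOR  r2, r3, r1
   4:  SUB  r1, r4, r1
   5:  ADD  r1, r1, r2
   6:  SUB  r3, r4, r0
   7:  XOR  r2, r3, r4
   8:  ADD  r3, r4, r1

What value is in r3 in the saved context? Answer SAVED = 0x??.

after  0: r0=0x03 r1=0x90 r2=0xcb r3=0x64 r4=0x07  N=0 Z=0
after  1: r0=0xcf r1=0x90 r2=0xcb r3=0x64 r4=0x07  N=1 Z=0
after  2: r0=0xcf r1=0x90 r2=0xcb r3=0x99 r4=0x07  N=1 Z=0
after  3: r0=0xcf r1=0x90 r2=0x09 r3=0x99 r4=0x07  N=0 Z=0
after  4: r0=0xcf r1=0x77 r2=0x09 r3=0x99 r4=0x07  N=0 Z=0
after  5: r0=0xcf r1=0x80 r2=0x09 r3=0x99 r4=0x07  N=1 Z=0
after  6: r0=0xcf r1=0x80 r2=0x09 r3=0x38 r4=0x07  N=0 Z=0
after  7: r0=0xcf r1=0x80 r2=0x3f r3=0x38 r4=0x07  N=0 Z=0
-- IRQ taken; context saved, return-PC = 8 --

SAVED = 0x38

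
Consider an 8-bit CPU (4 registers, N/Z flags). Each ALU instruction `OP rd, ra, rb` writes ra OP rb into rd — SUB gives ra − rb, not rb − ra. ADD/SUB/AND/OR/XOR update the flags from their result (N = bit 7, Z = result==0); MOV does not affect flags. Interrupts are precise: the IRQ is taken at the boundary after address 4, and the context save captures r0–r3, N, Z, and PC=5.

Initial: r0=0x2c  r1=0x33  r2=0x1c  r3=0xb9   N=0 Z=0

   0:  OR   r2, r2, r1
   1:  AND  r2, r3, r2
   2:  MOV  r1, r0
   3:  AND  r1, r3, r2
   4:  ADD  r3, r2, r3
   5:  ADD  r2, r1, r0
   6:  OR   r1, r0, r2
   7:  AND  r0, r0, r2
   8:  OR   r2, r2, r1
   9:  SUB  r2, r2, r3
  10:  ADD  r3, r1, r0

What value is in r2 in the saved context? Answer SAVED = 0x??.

SAVED = 0x39

after  0: r0=0x2c r1=0x33 r2=0x3f r3=0xb9  N=0 Z=0
after  1: r0=0x2c r1=0x33 r2=0x39 r3=0xb9  N=0 Z=0
after  2: r0=0x2c r1=0x2c r2=0x39 r3=0xb9  N=0 Z=0
after  3: r0=0x2c r1=0x39 r2=0x39 r3=0xb9  N=0 Z=0
after  4: r0=0x2c r1=0x39 r2=0x39 r3=0xf2  N=1 Z=0
-- IRQ taken; context saved, return-PC = 5 --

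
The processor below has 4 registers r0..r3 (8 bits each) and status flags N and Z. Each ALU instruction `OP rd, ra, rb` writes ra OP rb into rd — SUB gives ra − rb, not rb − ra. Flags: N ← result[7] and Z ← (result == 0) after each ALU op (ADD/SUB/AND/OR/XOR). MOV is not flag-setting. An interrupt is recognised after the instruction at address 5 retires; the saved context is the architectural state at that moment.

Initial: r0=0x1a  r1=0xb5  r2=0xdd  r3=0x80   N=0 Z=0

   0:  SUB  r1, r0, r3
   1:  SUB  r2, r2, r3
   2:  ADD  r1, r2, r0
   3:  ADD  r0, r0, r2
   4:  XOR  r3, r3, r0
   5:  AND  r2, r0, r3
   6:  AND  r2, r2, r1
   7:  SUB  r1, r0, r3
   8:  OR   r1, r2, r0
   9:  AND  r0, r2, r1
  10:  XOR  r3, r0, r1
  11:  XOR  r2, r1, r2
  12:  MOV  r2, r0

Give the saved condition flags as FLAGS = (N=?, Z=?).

FLAGS = (N=0, Z=0)

after  0: r0=0x1a r1=0x9a r2=0xdd r3=0x80  N=1 Z=0
after  1: r0=0x1a r1=0x9a r2=0x5d r3=0x80  N=0 Z=0
after  2: r0=0x1a r1=0x77 r2=0x5d r3=0x80  N=0 Z=0
after  3: r0=0x77 r1=0x77 r2=0x5d r3=0x80  N=0 Z=0
after  4: r0=0x77 r1=0x77 r2=0x5d r3=0xf7  N=1 Z=0
after  5: r0=0x77 r1=0x77 r2=0x77 r3=0xf7  N=0 Z=0
-- IRQ taken; context saved, return-PC = 6 --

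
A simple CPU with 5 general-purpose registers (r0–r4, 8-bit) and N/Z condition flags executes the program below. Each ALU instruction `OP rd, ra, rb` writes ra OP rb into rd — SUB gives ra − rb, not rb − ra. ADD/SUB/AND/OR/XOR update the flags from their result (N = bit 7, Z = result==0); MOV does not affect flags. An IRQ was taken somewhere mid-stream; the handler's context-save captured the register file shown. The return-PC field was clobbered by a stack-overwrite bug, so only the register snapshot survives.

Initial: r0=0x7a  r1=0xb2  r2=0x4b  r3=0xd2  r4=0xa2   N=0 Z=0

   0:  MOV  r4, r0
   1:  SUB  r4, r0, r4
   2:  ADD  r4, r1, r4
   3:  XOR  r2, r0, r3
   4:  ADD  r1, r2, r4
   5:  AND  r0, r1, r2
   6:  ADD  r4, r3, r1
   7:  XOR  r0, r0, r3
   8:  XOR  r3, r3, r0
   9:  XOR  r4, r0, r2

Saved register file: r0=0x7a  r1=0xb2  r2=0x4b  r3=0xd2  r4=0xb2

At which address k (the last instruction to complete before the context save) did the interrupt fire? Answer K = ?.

after  0: r0=0x7a r1=0xb2 r2=0x4b r3=0xd2 r4=0x7a  N=0 Z=0
after  1: r0=0x7a r1=0xb2 r2=0x4b r3=0xd2 r4=0x00  N=0 Z=1
after  2: r0=0x7a r1=0xb2 r2=0x4b r3=0xd2 r4=0xb2  N=1 Z=0
-- IRQ taken; context saved, return-PC = 3 --

K = 2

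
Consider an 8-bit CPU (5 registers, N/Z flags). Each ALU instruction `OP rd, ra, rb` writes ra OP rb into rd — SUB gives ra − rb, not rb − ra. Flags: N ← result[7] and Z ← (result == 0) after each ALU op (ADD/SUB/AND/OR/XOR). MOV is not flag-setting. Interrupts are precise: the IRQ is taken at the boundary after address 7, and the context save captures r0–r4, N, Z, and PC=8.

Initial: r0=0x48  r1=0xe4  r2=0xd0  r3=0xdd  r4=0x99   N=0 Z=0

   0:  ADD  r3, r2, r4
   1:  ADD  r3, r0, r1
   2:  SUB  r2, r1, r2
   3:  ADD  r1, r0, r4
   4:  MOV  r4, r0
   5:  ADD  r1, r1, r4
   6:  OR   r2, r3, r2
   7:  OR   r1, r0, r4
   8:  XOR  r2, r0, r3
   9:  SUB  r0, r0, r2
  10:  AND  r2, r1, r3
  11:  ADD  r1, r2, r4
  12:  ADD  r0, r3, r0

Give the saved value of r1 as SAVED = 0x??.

SAVED = 0x48

after  0: r0=0x48 r1=0xe4 r2=0xd0 r3=0x69 r4=0x99  N=0 Z=0
after  1: r0=0x48 r1=0xe4 r2=0xd0 r3=0x2c r4=0x99  N=0 Z=0
after  2: r0=0x48 r1=0xe4 r2=0x14 r3=0x2c r4=0x99  N=0 Z=0
after  3: r0=0x48 r1=0xe1 r2=0x14 r3=0x2c r4=0x99  N=1 Z=0
after  4: r0=0x48 r1=0xe1 r2=0x14 r3=0x2c r4=0x48  N=1 Z=0
after  5: r0=0x48 r1=0x29 r2=0x14 r3=0x2c r4=0x48  N=0 Z=0
after  6: r0=0x48 r1=0x29 r2=0x3c r3=0x2c r4=0x48  N=0 Z=0
after  7: r0=0x48 r1=0x48 r2=0x3c r3=0x2c r4=0x48  N=0 Z=0
-- IRQ taken; context saved, return-PC = 8 --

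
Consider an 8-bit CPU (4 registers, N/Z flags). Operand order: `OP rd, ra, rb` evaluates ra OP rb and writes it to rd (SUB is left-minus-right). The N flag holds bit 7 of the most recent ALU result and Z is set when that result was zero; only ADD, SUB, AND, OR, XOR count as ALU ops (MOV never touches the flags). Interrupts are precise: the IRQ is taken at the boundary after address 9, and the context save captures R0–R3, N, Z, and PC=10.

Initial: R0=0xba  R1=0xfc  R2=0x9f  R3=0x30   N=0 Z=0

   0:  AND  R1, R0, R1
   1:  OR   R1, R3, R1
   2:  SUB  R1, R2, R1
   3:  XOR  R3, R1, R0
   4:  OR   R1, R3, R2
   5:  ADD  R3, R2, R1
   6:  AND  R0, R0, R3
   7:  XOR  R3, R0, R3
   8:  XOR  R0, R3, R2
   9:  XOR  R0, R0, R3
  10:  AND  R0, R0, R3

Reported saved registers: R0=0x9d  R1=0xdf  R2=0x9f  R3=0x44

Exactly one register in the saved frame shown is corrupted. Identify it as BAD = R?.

BAD = R0

after  0: R0=0xba R1=0xb8 R2=0x9f R3=0x30  N=1 Z=0
after  1: R0=0xba R1=0xb8 R2=0x9f R3=0x30  N=1 Z=0
after  2: R0=0xba R1=0xe7 R2=0x9f R3=0x30  N=1 Z=0
after  3: R0=0xba R1=0xe7 R2=0x9f R3=0x5d  N=0 Z=0
after  4: R0=0xba R1=0xdf R2=0x9f R3=0x5d  N=1 Z=0
after  5: R0=0xba R1=0xdf R2=0x9f R3=0x7e  N=0 Z=0
after  6: R0=0x3a R1=0xdf R2=0x9f R3=0x7e  N=0 Z=0
after  7: R0=0x3a R1=0xdf R2=0x9f R3=0x44  N=0 Z=0
after  8: R0=0xdb R1=0xdf R2=0x9f R3=0x44  N=1 Z=0
after  9: R0=0x9f R1=0xdf R2=0x9f R3=0x44  N=1 Z=0
-- IRQ taken; context saved, return-PC = 10 --
mismatch: R0: reported 0x9d vs actual 0x9f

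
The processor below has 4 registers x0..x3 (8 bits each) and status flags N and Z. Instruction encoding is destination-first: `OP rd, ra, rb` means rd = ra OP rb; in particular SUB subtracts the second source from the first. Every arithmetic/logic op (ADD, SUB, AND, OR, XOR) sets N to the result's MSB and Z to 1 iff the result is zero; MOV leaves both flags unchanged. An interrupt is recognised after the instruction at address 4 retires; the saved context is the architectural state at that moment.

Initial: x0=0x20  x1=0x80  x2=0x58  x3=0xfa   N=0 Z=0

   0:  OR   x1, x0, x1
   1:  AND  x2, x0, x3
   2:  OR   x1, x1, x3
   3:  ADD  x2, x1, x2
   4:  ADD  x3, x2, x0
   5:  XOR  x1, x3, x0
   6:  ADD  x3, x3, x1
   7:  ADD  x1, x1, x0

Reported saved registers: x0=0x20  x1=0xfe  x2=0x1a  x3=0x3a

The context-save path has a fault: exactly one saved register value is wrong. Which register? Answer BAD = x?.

after  0: x0=0x20 x1=0xa0 x2=0x58 x3=0xfa  N=1 Z=0
after  1: x0=0x20 x1=0xa0 x2=0x20 x3=0xfa  N=0 Z=0
after  2: x0=0x20 x1=0xfa x2=0x20 x3=0xfa  N=1 Z=0
after  3: x0=0x20 x1=0xfa x2=0x1a x3=0xfa  N=0 Z=0
after  4: x0=0x20 x1=0xfa x2=0x1a x3=0x3a  N=0 Z=0
-- IRQ taken; context saved, return-PC = 5 --
mismatch: x1: reported 0xfe vs actual 0xfa

BAD = x1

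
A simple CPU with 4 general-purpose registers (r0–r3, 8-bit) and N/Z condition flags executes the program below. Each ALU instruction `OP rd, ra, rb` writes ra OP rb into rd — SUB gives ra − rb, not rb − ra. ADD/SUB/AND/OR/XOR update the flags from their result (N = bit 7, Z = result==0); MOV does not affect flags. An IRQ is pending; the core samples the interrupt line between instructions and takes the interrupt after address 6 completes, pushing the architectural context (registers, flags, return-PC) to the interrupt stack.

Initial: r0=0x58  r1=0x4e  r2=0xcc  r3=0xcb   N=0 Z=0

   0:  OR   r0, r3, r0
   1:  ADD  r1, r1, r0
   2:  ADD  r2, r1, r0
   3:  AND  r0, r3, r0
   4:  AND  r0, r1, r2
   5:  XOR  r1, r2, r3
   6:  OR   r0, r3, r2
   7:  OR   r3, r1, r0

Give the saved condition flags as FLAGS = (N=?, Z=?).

FLAGS = (N=1, Z=0)

after  0: r0=0xdb r1=0x4e r2=0xcc r3=0xcb  N=1 Z=0
after  1: r0=0xdb r1=0x29 r2=0xcc r3=0xcb  N=0 Z=0
after  2: r0=0xdb r1=0x29 r2=0x04 r3=0xcb  N=0 Z=0
after  3: r0=0xcb r1=0x29 r2=0x04 r3=0xcb  N=1 Z=0
after  4: r0=0x00 r1=0x29 r2=0x04 r3=0xcb  N=0 Z=1
after  5: r0=0x00 r1=0xcf r2=0x04 r3=0xcb  N=1 Z=0
after  6: r0=0xcf r1=0xcf r2=0x04 r3=0xcb  N=1 Z=0
-- IRQ taken; context saved, return-PC = 7 --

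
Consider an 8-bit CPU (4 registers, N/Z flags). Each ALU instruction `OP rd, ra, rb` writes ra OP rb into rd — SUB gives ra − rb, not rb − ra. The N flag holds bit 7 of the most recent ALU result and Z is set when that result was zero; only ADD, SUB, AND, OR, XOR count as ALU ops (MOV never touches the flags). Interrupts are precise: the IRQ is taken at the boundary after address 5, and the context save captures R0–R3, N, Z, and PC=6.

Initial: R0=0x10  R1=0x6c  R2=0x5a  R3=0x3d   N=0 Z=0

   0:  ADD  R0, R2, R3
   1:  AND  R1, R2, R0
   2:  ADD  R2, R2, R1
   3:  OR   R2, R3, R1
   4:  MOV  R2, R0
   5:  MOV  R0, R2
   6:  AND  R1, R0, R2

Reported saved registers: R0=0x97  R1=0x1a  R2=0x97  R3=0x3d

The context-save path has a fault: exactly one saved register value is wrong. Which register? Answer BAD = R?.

BAD = R1

after  0: R0=0x97 R1=0x6c R2=0x5a R3=0x3d  N=1 Z=0
after  1: R0=0x97 R1=0x12 R2=0x5a R3=0x3d  N=0 Z=0
after  2: R0=0x97 R1=0x12 R2=0x6c R3=0x3d  N=0 Z=0
after  3: R0=0x97 R1=0x12 R2=0x3f R3=0x3d  N=0 Z=0
after  4: R0=0x97 R1=0x12 R2=0x97 R3=0x3d  N=0 Z=0
after  5: R0=0x97 R1=0x12 R2=0x97 R3=0x3d  N=0 Z=0
-- IRQ taken; context saved, return-PC = 6 --
mismatch: R1: reported 0x1a vs actual 0x12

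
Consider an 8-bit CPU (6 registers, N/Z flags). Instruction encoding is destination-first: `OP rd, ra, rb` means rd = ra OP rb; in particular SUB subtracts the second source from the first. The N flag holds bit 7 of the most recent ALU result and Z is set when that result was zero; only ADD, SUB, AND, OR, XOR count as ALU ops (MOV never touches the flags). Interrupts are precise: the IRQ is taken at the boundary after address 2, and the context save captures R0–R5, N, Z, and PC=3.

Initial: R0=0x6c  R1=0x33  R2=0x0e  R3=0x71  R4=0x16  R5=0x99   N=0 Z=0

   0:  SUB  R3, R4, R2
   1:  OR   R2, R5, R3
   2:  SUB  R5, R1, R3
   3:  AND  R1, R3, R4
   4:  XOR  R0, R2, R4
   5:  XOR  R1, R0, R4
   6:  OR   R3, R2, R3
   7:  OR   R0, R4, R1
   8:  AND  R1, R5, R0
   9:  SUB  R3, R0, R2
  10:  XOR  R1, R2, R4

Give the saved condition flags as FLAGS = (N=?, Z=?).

FLAGS = (N=0, Z=0)

after  0: R0=0x6c R1=0x33 R2=0x0e R3=0x08 R4=0x16 R5=0x99  N=0 Z=0
after  1: R0=0x6c R1=0x33 R2=0x99 R3=0x08 R4=0x16 R5=0x99  N=1 Z=0
after  2: R0=0x6c R1=0x33 R2=0x99 R3=0x08 R4=0x16 R5=0x2b  N=0 Z=0
-- IRQ taken; context saved, return-PC = 3 --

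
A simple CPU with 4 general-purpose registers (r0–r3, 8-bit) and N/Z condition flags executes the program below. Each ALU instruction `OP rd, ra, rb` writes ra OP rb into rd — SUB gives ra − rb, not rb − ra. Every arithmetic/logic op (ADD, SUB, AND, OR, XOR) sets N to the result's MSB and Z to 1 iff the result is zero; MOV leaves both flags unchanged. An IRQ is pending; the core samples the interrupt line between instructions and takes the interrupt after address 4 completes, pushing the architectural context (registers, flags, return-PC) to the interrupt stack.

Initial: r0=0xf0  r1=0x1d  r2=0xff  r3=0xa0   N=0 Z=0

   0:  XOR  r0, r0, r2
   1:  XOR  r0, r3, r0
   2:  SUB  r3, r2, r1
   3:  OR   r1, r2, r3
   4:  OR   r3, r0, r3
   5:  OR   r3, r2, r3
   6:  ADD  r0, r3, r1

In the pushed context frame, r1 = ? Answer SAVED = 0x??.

SAVED = 0xff

after  0: r0=0x0f r1=0x1d r2=0xff r3=0xa0  N=0 Z=0
after  1: r0=0xaf r1=0x1d r2=0xff r3=0xa0  N=1 Z=0
after  2: r0=0xaf r1=0x1d r2=0xff r3=0xe2  N=1 Z=0
after  3: r0=0xaf r1=0xff r2=0xff r3=0xe2  N=1 Z=0
after  4: r0=0xaf r1=0xff r2=0xff r3=0xef  N=1 Z=0
-- IRQ taken; context saved, return-PC = 5 --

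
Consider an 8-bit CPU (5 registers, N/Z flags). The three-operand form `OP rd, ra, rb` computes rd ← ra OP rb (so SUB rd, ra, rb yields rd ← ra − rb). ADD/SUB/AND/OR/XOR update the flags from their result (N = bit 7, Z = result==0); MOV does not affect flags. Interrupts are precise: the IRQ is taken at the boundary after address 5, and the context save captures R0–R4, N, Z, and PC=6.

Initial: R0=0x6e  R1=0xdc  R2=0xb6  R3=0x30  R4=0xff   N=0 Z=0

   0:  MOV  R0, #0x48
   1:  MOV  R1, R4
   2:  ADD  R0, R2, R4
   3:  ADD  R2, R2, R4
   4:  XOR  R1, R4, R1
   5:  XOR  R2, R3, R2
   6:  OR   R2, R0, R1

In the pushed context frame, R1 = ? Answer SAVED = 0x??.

SAVED = 0x00

after  0: R0=0x48 R1=0xdc R2=0xb6 R3=0x30 R4=0xff  N=0 Z=0
after  1: R0=0x48 R1=0xff R2=0xb6 R3=0x30 R4=0xff  N=0 Z=0
after  2: R0=0xb5 R1=0xff R2=0xb6 R3=0x30 R4=0xff  N=1 Z=0
after  3: R0=0xb5 R1=0xff R2=0xb5 R3=0x30 R4=0xff  N=1 Z=0
after  4: R0=0xb5 R1=0x00 R2=0xb5 R3=0x30 R4=0xff  N=0 Z=1
after  5: R0=0xb5 R1=0x00 R2=0x85 R3=0x30 R4=0xff  N=1 Z=0
-- IRQ taken; context saved, return-PC = 6 --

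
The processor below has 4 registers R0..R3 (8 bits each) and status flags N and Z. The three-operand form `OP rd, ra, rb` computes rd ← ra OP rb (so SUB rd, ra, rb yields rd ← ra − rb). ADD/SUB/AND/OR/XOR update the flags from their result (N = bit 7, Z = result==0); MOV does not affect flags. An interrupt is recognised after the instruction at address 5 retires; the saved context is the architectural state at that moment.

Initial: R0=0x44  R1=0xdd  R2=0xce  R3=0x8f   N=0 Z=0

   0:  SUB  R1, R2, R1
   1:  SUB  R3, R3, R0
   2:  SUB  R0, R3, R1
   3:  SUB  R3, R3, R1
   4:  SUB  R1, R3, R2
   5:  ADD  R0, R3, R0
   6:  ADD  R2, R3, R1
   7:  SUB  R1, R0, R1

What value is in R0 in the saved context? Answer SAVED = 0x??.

SAVED = 0xb4

after  0: R0=0x44 R1=0xf1 R2=0xce R3=0x8f  N=1 Z=0
after  1: R0=0x44 R1=0xf1 R2=0xce R3=0x4b  N=0 Z=0
after  2: R0=0x5a R1=0xf1 R2=0xce R3=0x4b  N=0 Z=0
after  3: R0=0x5a R1=0xf1 R2=0xce R3=0x5a  N=0 Z=0
after  4: R0=0x5a R1=0x8c R2=0xce R3=0x5a  N=1 Z=0
after  5: R0=0xb4 R1=0x8c R2=0xce R3=0x5a  N=1 Z=0
-- IRQ taken; context saved, return-PC = 6 --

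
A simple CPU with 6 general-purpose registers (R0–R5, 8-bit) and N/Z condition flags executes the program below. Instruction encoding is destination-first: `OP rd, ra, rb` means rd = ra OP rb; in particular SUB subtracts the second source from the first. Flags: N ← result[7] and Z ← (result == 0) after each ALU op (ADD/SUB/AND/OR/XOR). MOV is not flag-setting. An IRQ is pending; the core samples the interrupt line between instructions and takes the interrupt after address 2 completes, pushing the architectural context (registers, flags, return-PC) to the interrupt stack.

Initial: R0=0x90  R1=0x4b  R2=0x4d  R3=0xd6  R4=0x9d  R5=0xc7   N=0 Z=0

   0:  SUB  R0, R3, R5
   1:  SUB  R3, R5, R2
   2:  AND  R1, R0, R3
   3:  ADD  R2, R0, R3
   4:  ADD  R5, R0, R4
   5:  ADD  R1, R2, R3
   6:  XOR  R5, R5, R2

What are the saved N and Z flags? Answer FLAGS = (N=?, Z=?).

FLAGS = (N=0, Z=0)

after  0: R0=0x0f R1=0x4b R2=0x4d R3=0xd6 R4=0x9d R5=0xc7  N=0 Z=0
after  1: R0=0x0f R1=0x4b R2=0x4d R3=0x7a R4=0x9d R5=0xc7  N=0 Z=0
after  2: R0=0x0f R1=0x0a R2=0x4d R3=0x7a R4=0x9d R5=0xc7  N=0 Z=0
-- IRQ taken; context saved, return-PC = 3 --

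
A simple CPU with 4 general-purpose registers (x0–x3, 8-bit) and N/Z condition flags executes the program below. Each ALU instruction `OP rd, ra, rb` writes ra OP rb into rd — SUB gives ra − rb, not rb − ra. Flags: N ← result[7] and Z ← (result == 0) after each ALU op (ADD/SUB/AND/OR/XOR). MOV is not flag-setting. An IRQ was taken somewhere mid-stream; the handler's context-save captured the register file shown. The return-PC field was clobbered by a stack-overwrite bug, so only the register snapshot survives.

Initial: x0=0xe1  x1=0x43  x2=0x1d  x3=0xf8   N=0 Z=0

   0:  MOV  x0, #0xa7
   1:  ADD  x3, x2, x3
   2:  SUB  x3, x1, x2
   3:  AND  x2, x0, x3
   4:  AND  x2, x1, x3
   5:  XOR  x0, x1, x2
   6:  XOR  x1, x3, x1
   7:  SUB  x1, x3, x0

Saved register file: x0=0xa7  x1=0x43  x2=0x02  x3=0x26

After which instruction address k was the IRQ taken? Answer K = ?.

after  0: x0=0xa7 x1=0x43 x2=0x1d x3=0xf8  N=0 Z=0
after  1: x0=0xa7 x1=0x43 x2=0x1d x3=0x15  N=0 Z=0
after  2: x0=0xa7 x1=0x43 x2=0x1d x3=0x26  N=0 Z=0
after  3: x0=0xa7 x1=0x43 x2=0x26 x3=0x26  N=0 Z=0
after  4: x0=0xa7 x1=0x43 x2=0x02 x3=0x26  N=0 Z=0
-- IRQ taken; context saved, return-PC = 5 --

K = 4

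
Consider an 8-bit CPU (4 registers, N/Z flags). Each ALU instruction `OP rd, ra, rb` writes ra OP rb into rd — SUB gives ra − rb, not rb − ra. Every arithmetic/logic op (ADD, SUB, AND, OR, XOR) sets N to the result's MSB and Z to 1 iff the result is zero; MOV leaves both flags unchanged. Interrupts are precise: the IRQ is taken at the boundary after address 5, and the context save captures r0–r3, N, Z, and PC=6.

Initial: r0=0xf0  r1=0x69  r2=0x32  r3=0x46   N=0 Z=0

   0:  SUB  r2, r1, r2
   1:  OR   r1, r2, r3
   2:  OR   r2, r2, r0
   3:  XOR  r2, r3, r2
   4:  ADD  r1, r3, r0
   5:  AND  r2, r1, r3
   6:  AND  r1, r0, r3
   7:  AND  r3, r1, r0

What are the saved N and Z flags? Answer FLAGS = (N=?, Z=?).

after  0: r0=0xf0 r1=0x69 r2=0x37 r3=0x46  N=0 Z=0
after  1: r0=0xf0 r1=0x77 r2=0x37 r3=0x46  N=0 Z=0
after  2: r0=0xf0 r1=0x77 r2=0xf7 r3=0x46  N=1 Z=0
after  3: r0=0xf0 r1=0x77 r2=0xb1 r3=0x46  N=1 Z=0
after  4: r0=0xf0 r1=0x36 r2=0xb1 r3=0x46  N=0 Z=0
after  5: r0=0xf0 r1=0x36 r2=0x06 r3=0x46  N=0 Z=0
-- IRQ taken; context saved, return-PC = 6 --

FLAGS = (N=0, Z=0)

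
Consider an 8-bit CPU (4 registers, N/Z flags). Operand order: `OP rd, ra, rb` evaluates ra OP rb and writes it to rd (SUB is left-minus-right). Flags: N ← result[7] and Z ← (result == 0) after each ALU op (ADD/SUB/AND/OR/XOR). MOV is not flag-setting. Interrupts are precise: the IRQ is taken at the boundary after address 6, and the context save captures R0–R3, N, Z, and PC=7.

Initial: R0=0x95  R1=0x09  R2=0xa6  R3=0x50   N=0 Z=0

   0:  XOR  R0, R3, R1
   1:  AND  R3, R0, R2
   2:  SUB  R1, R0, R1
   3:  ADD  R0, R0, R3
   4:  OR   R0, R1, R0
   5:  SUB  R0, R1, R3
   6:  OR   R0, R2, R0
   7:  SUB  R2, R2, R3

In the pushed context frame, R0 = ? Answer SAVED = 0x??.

SAVED = 0xf6

after  0: R0=0x59 R1=0x09 R2=0xa6 R3=0x50  N=0 Z=0
after  1: R0=0x59 R1=0x09 R2=0xa6 R3=0x00  N=0 Z=1
after  2: R0=0x59 R1=0x50 R2=0xa6 R3=0x00  N=0 Z=0
after  3: R0=0x59 R1=0x50 R2=0xa6 R3=0x00  N=0 Z=0
after  4: R0=0x59 R1=0x50 R2=0xa6 R3=0x00  N=0 Z=0
after  5: R0=0x50 R1=0x50 R2=0xa6 R3=0x00  N=0 Z=0
after  6: R0=0xf6 R1=0x50 R2=0xa6 R3=0x00  N=1 Z=0
-- IRQ taken; context saved, return-PC = 7 --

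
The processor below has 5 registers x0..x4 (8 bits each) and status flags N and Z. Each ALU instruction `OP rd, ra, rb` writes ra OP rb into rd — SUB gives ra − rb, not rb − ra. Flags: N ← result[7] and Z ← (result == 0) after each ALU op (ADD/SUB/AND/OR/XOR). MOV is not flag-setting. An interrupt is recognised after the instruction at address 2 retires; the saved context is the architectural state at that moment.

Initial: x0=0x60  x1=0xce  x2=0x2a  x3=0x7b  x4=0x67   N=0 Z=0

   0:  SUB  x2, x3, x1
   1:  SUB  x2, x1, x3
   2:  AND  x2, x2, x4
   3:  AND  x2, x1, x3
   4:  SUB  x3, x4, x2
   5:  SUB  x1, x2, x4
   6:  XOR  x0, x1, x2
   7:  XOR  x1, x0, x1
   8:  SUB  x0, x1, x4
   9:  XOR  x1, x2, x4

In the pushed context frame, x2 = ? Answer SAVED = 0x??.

SAVED = 0x43

after  0: x0=0x60 x1=0xce x2=0xad x3=0x7b x4=0x67  N=1 Z=0
after  1: x0=0x60 x1=0xce x2=0x53 x3=0x7b x4=0x67  N=0 Z=0
after  2: x0=0x60 x1=0xce x2=0x43 x3=0x7b x4=0x67  N=0 Z=0
-- IRQ taken; context saved, return-PC = 3 --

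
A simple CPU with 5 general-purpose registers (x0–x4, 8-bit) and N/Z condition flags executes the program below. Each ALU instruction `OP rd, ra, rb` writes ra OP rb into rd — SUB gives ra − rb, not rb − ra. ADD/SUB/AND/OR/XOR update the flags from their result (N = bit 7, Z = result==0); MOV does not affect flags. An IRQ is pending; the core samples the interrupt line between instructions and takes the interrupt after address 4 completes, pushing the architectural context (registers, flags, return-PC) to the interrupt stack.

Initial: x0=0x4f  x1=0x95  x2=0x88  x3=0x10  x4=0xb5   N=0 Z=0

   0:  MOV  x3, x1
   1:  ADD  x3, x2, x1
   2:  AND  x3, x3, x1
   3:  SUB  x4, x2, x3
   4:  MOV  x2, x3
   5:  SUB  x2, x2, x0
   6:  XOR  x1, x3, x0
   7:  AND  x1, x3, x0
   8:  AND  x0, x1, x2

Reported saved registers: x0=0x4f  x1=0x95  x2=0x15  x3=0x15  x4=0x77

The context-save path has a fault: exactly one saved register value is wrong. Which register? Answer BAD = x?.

BAD = x4

after  0: x0=0x4f x1=0x95 x2=0x88 x3=0x95 x4=0xb5  N=0 Z=0
after  1: x0=0x4f x1=0x95 x2=0x88 x3=0x1d x4=0xb5  N=0 Z=0
after  2: x0=0x4f x1=0x95 x2=0x88 x3=0x15 x4=0xb5  N=0 Z=0
after  3: x0=0x4f x1=0x95 x2=0x88 x3=0x15 x4=0x73  N=0 Z=0
after  4: x0=0x4f x1=0x95 x2=0x15 x3=0x15 x4=0x73  N=0 Z=0
-- IRQ taken; context saved, return-PC = 5 --
mismatch: x4: reported 0x77 vs actual 0x73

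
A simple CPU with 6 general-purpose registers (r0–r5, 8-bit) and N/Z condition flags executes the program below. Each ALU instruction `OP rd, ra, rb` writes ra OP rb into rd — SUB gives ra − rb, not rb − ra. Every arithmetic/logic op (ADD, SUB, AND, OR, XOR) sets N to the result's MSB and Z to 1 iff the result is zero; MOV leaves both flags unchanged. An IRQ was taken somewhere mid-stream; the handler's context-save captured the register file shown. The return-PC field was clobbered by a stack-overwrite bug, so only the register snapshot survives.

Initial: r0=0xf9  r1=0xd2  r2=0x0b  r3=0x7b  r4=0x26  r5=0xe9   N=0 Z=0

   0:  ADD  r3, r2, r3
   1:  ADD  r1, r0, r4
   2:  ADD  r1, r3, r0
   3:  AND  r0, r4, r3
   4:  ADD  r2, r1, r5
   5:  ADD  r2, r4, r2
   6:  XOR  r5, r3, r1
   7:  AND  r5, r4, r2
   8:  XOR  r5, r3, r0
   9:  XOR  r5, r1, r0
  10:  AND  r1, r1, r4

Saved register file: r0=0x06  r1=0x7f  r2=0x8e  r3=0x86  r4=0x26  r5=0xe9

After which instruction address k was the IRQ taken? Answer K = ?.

K = 5

after  0: r0=0xf9 r1=0xd2 r2=0x0b r3=0x86 r4=0x26 r5=0xe9  N=1 Z=0
after  1: r0=0xf9 r1=0x1f r2=0x0b r3=0x86 r4=0x26 r5=0xe9  N=0 Z=0
after  2: r0=0xf9 r1=0x7f r2=0x0b r3=0x86 r4=0x26 r5=0xe9  N=0 Z=0
after  3: r0=0x06 r1=0x7f r2=0x0b r3=0x86 r4=0x26 r5=0xe9  N=0 Z=0
after  4: r0=0x06 r1=0x7f r2=0x68 r3=0x86 r4=0x26 r5=0xe9  N=0 Z=0
after  5: r0=0x06 r1=0x7f r2=0x8e r3=0x86 r4=0x26 r5=0xe9  N=1 Z=0
-- IRQ taken; context saved, return-PC = 6 --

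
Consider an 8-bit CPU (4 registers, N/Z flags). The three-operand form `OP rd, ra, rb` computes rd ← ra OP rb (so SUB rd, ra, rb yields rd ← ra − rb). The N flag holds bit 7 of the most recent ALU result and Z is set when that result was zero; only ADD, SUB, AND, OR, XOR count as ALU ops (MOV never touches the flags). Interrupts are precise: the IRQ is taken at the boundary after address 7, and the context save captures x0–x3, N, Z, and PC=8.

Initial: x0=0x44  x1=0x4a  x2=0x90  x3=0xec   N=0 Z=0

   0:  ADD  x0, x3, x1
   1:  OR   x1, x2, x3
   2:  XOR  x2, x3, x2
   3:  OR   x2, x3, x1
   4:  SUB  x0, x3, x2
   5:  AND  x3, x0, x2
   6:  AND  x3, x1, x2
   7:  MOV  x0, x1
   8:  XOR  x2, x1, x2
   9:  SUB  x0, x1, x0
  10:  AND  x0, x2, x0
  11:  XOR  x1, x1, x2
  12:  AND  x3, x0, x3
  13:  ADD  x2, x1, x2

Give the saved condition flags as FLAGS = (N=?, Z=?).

FLAGS = (N=1, Z=0)

after  0: x0=0x36 x1=0x4a x2=0x90 x3=0xec  N=0 Z=0
after  1: x0=0x36 x1=0xfc x2=0x90 x3=0xec  N=1 Z=0
after  2: x0=0x36 x1=0xfc x2=0x7c x3=0xec  N=0 Z=0
after  3: x0=0x36 x1=0xfc x2=0xfc x3=0xec  N=1 Z=0
after  4: x0=0xf0 x1=0xfc x2=0xfc x3=0xec  N=1 Z=0
after  5: x0=0xf0 x1=0xfc x2=0xfc x3=0xf0  N=1 Z=0
after  6: x0=0xf0 x1=0xfc x2=0xfc x3=0xfc  N=1 Z=0
after  7: x0=0xfc x1=0xfc x2=0xfc x3=0xfc  N=1 Z=0
-- IRQ taken; context saved, return-PC = 8 --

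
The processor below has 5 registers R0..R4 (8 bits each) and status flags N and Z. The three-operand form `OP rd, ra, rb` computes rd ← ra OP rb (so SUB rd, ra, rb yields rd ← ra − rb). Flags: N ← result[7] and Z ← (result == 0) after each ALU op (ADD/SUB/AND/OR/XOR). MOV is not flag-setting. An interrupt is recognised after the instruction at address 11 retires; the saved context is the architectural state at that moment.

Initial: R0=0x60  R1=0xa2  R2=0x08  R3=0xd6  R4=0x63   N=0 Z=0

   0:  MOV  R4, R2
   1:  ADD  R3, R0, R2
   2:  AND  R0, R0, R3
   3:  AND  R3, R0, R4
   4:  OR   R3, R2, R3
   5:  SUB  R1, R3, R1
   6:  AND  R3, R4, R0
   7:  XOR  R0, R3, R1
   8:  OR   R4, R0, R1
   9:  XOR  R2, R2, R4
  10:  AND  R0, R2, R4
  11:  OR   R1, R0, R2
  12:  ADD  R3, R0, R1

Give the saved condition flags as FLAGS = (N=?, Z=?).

after  0: R0=0x60 R1=0xa2 R2=0x08 R3=0xd6 R4=0x08  N=0 Z=0
after  1: R0=0x60 R1=0xa2 R2=0x08 R3=0x68 R4=0x08  N=0 Z=0
after  2: R0=0x60 R1=0xa2 R2=0x08 R3=0x68 R4=0x08  N=0 Z=0
after  3: R0=0x60 R1=0xa2 R2=0x08 R3=0x00 R4=0x08  N=0 Z=1
after  4: R0=0x60 R1=0xa2 R2=0x08 R3=0x08 R4=0x08  N=0 Z=0
after  5: R0=0x60 R1=0x66 R2=0x08 R3=0x08 R4=0x08  N=0 Z=0
after  6: R0=0x60 R1=0x66 R2=0x08 R3=0x00 R4=0x08  N=0 Z=1
after  7: R0=0x66 R1=0x66 R2=0x08 R3=0x00 R4=0x08  N=0 Z=0
after  8: R0=0x66 R1=0x66 R2=0x08 R3=0x00 R4=0x66  N=0 Z=0
after  9: R0=0x66 R1=0x66 R2=0x6e R3=0x00 R4=0x66  N=0 Z=0
after 10: R0=0x66 R1=0x66 R2=0x6e R3=0x00 R4=0x66  N=0 Z=0
after 11: R0=0x66 R1=0x6e R2=0x6e R3=0x00 R4=0x66  N=0 Z=0
-- IRQ taken; context saved, return-PC = 12 --

FLAGS = (N=0, Z=0)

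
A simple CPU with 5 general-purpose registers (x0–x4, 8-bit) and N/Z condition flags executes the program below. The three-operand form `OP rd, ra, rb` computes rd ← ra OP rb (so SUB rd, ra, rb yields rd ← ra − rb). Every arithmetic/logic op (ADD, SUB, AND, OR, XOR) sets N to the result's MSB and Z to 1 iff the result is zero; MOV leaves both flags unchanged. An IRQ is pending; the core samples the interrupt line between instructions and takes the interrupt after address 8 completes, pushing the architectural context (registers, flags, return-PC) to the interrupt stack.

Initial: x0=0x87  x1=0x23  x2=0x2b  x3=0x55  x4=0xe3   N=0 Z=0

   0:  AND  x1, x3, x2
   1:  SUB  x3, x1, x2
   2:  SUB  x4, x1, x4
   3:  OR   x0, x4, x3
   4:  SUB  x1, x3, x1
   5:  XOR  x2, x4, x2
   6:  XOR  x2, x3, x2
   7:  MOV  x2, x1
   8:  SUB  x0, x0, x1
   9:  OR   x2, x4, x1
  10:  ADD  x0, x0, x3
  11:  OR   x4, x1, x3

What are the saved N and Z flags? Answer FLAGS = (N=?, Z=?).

FLAGS = (N=0, Z=0)

after  0: x0=0x87 x1=0x01 x2=0x2b x3=0x55 x4=0xe3  N=0 Z=0
after  1: x0=0x87 x1=0x01 x2=0x2b x3=0xd6 x4=0xe3  N=1 Z=0
after  2: x0=0x87 x1=0x01 x2=0x2b x3=0xd6 x4=0x1e  N=0 Z=0
after  3: x0=0xde x1=0x01 x2=0x2b x3=0xd6 x4=0x1e  N=1 Z=0
after  4: x0=0xde x1=0xd5 x2=0x2b x3=0xd6 x4=0x1e  N=1 Z=0
after  5: x0=0xde x1=0xd5 x2=0x35 x3=0xd6 x4=0x1e  N=0 Z=0
after  6: x0=0xde x1=0xd5 x2=0xe3 x3=0xd6 x4=0x1e  N=1 Z=0
after  7: x0=0xde x1=0xd5 x2=0xd5 x3=0xd6 x4=0x1e  N=1 Z=0
after  8: x0=0x09 x1=0xd5 x2=0xd5 x3=0xd6 x4=0x1e  N=0 Z=0
-- IRQ taken; context saved, return-PC = 9 --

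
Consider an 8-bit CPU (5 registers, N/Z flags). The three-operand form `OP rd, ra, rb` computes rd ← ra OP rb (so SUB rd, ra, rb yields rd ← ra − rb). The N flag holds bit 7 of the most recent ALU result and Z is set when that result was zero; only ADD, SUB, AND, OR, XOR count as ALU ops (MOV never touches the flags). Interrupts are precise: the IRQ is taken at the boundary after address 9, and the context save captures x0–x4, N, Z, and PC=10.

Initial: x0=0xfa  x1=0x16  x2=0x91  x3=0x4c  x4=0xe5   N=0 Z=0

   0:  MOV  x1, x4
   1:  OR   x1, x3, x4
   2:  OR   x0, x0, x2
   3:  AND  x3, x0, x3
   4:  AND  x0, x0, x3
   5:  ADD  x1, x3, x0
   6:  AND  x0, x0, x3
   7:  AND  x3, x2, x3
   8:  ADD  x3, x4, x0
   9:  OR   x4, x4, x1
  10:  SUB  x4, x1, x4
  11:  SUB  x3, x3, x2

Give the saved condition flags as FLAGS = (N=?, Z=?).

after  0: x0=0xfa x1=0xe5 x2=0x91 x3=0x4c x4=0xe5  N=0 Z=0
after  1: x0=0xfa x1=0xed x2=0x91 x3=0x4c x4=0xe5  N=1 Z=0
after  2: x0=0xfb x1=0xed x2=0x91 x3=0x4c x4=0xe5  N=1 Z=0
after  3: x0=0xfb x1=0xed x2=0x91 x3=0x48 x4=0xe5  N=0 Z=0
after  4: x0=0x48 x1=0xed x2=0x91 x3=0x48 x4=0xe5  N=0 Z=0
after  5: x0=0x48 x1=0x90 x2=0x91 x3=0x48 x4=0xe5  N=1 Z=0
after  6: x0=0x48 x1=0x90 x2=0x91 x3=0x48 x4=0xe5  N=0 Z=0
after  7: x0=0x48 x1=0x90 x2=0x91 x3=0x00 x4=0xe5  N=0 Z=1
after  8: x0=0x48 x1=0x90 x2=0x91 x3=0x2d x4=0xe5  N=0 Z=0
after  9: x0=0x48 x1=0x90 x2=0x91 x3=0x2d x4=0xf5  N=1 Z=0
-- IRQ taken; context saved, return-PC = 10 --

FLAGS = (N=1, Z=0)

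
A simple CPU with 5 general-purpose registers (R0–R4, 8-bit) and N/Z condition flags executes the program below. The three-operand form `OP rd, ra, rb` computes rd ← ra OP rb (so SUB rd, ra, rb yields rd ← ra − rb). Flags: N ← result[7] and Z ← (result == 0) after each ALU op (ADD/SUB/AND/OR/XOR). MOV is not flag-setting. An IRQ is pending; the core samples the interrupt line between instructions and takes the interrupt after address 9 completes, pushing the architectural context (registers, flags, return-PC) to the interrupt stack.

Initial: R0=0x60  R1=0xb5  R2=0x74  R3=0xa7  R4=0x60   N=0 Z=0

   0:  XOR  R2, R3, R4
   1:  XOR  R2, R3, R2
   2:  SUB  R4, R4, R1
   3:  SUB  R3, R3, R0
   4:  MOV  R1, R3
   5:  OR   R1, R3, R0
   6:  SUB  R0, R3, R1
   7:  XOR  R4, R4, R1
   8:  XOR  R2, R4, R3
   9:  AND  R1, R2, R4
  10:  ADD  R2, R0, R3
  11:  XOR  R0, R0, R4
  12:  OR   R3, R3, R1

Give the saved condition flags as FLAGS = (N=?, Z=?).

after  0: R0=0x60 R1=0xb5 R2=0xc7 R3=0xa7 R4=0x60  N=1 Z=0
after  1: R0=0x60 R1=0xb5 R2=0x60 R3=0xa7 R4=0x60  N=0 Z=0
after  2: R0=0x60 R1=0xb5 R2=0x60 R3=0xa7 R4=0xab  N=1 Z=0
after  3: R0=0x60 R1=0xb5 R2=0x60 R3=0x47 R4=0xab  N=0 Z=0
after  4: R0=0x60 R1=0x47 R2=0x60 R3=0x47 R4=0xab  N=0 Z=0
after  5: R0=0x60 R1=0x67 R2=0x60 R3=0x47 R4=0xab  N=0 Z=0
after  6: R0=0xe0 R1=0x67 R2=0x60 R3=0x47 R4=0xab  N=1 Z=0
after  7: R0=0xe0 R1=0x67 R2=0x60 R3=0x47 R4=0xcc  N=1 Z=0
after  8: R0=0xe0 R1=0x67 R2=0x8b R3=0x47 R4=0xcc  N=1 Z=0
after  9: R0=0xe0 R1=0x88 R2=0x8b R3=0x47 R4=0xcc  N=1 Z=0
-- IRQ taken; context saved, return-PC = 10 --

FLAGS = (N=1, Z=0)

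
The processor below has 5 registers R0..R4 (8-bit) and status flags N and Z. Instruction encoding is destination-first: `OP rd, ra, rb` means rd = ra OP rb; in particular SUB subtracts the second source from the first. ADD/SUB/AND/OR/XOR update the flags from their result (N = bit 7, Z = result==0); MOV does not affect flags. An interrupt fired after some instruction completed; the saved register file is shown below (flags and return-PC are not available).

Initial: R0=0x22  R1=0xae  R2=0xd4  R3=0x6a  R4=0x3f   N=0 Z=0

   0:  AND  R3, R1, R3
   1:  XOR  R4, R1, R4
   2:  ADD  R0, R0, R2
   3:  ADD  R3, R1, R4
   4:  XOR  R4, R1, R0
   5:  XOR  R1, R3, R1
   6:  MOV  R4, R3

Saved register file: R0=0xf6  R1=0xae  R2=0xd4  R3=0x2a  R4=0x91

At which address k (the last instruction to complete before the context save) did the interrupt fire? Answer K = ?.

after  0: R0=0x22 R1=0xae R2=0xd4 R3=0x2a R4=0x3f  N=0 Z=0
after  1: R0=0x22 R1=0xae R2=0xd4 R3=0x2a R4=0x91  N=1 Z=0
after  2: R0=0xf6 R1=0xae R2=0xd4 R3=0x2a R4=0x91  N=1 Z=0
-- IRQ taken; context saved, return-PC = 3 --

K = 2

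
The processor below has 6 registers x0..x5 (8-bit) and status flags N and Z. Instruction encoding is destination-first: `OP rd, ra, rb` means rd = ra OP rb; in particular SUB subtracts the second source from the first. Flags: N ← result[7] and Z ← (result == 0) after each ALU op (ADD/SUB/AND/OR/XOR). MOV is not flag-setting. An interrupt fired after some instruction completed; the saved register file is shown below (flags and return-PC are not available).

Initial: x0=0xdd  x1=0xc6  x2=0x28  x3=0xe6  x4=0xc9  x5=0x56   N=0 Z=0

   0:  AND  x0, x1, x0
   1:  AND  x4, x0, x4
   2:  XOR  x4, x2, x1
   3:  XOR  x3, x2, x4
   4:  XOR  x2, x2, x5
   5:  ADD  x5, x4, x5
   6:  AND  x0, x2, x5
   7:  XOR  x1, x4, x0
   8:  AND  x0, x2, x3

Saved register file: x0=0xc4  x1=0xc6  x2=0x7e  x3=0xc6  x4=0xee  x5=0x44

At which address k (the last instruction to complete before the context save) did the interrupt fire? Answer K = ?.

after  0: x0=0xc4 x1=0xc6 x2=0x28 x3=0xe6 x4=0xc9 x5=0x56  N=1 Z=0
after  1: x0=0xc4 x1=0xc6 x2=0x28 x3=0xe6 x4=0xc0 x5=0x56  N=1 Z=0
after  2: x0=0xc4 x1=0xc6 x2=0x28 x3=0xe6 x4=0xee x5=0x56  N=1 Z=0
after  3: x0=0xc4 x1=0xc6 x2=0x28 x3=0xc6 x4=0xee x5=0x56  N=1 Z=0
after  4: x0=0xc4 x1=0xc6 x2=0x7e x3=0xc6 x4=0xee x5=0x56  N=0 Z=0
after  5: x0=0xc4 x1=0xc6 x2=0x7e x3=0xc6 x4=0xee x5=0x44  N=0 Z=0
-- IRQ taken; context saved, return-PC = 6 --

K = 5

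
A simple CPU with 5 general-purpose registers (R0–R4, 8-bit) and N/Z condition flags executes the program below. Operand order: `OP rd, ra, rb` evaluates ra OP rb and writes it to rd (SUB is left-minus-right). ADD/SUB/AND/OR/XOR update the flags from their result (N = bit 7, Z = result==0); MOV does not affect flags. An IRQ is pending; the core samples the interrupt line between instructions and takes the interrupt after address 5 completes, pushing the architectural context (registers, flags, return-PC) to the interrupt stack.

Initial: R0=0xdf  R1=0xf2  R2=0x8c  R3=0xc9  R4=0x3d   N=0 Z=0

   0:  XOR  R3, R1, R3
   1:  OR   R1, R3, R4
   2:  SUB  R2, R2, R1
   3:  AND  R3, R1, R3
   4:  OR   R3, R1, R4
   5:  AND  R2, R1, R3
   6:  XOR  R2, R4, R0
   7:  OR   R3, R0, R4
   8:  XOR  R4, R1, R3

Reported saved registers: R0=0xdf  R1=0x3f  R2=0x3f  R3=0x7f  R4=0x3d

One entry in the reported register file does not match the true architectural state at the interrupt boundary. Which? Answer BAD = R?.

BAD = R3

after  0: R0=0xdf R1=0xf2 R2=0x8c R3=0x3b R4=0x3d  N=0 Z=0
after  1: R0=0xdf R1=0x3f R2=0x8c R3=0x3b R4=0x3d  N=0 Z=0
after  2: R0=0xdf R1=0x3f R2=0x4d R3=0x3b R4=0x3d  N=0 Z=0
after  3: R0=0xdf R1=0x3f R2=0x4d R3=0x3b R4=0x3d  N=0 Z=0
after  4: R0=0xdf R1=0x3f R2=0x4d R3=0x3f R4=0x3d  N=0 Z=0
after  5: R0=0xdf R1=0x3f R2=0x3f R3=0x3f R4=0x3d  N=0 Z=0
-- IRQ taken; context saved, return-PC = 6 --
mismatch: R3: reported 0x7f vs actual 0x3f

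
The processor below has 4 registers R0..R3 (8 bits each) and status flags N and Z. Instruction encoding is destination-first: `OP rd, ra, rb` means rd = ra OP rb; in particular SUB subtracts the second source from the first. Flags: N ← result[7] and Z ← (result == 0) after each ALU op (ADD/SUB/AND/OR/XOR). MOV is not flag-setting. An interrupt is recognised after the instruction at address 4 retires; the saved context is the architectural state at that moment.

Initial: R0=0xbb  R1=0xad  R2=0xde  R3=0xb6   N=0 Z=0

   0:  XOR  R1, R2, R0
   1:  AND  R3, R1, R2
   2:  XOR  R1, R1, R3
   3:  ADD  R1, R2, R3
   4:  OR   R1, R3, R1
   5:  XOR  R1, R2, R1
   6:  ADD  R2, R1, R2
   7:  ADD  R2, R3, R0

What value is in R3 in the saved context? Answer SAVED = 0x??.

SAVED = 0x44

after  0: R0=0xbb R1=0x65 R2=0xde R3=0xb6  N=0 Z=0
after  1: R0=0xbb R1=0x65 R2=0xde R3=0x44  N=0 Z=0
after  2: R0=0xbb R1=0x21 R2=0xde R3=0x44  N=0 Z=0
after  3: R0=0xbb R1=0x22 R2=0xde R3=0x44  N=0 Z=0
after  4: R0=0xbb R1=0x66 R2=0xde R3=0x44  N=0 Z=0
-- IRQ taken; context saved, return-PC = 5 --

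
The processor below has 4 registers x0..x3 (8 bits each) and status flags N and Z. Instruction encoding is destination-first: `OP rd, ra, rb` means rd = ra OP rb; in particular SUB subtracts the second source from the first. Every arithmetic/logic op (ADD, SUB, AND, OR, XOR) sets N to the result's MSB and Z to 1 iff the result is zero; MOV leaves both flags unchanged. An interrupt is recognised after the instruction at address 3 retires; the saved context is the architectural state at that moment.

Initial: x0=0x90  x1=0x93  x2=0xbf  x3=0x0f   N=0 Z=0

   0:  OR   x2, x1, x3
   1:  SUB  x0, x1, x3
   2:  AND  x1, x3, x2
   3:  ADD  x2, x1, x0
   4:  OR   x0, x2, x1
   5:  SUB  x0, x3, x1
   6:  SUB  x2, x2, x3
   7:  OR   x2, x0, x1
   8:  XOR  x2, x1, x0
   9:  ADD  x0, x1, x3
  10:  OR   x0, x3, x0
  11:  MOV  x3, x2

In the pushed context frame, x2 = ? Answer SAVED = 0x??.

after  0: x0=0x90 x1=0x93 x2=0x9f x3=0x0f  N=1 Z=0
after  1: x0=0x84 x1=0x93 x2=0x9f x3=0x0f  N=1 Z=0
after  2: x0=0x84 x1=0x0f x2=0x9f x3=0x0f  N=0 Z=0
after  3: x0=0x84 x1=0x0f x2=0x93 x3=0x0f  N=1 Z=0
-- IRQ taken; context saved, return-PC = 4 --

SAVED = 0x93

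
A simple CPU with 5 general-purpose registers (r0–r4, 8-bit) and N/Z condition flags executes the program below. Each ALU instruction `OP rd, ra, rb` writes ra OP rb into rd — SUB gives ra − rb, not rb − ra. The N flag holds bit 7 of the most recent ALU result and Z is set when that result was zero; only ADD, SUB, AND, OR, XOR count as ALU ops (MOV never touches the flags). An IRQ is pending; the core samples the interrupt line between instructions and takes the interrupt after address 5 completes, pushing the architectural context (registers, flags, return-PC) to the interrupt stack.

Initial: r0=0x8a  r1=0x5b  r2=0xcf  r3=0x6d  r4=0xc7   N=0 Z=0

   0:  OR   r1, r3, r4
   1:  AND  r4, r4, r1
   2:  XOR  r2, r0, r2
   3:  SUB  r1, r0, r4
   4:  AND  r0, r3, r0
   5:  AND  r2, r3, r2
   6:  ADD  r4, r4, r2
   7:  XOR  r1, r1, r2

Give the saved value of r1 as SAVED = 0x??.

after  0: r0=0x8a r1=0xef r2=0xcf r3=0x6d r4=0xc7  N=1 Z=0
after  1: r0=0x8a r1=0xef r2=0xcf r3=0x6d r4=0xc7  N=1 Z=0
after  2: r0=0x8a r1=0xef r2=0x45 r3=0x6d r4=0xc7  N=0 Z=0
after  3: r0=0x8a r1=0xc3 r2=0x45 r3=0x6d r4=0xc7  N=1 Z=0
after  4: r0=0x08 r1=0xc3 r2=0x45 r3=0x6d r4=0xc7  N=0 Z=0
after  5: r0=0x08 r1=0xc3 r2=0x45 r3=0x6d r4=0xc7  N=0 Z=0
-- IRQ taken; context saved, return-PC = 6 --

SAVED = 0xc3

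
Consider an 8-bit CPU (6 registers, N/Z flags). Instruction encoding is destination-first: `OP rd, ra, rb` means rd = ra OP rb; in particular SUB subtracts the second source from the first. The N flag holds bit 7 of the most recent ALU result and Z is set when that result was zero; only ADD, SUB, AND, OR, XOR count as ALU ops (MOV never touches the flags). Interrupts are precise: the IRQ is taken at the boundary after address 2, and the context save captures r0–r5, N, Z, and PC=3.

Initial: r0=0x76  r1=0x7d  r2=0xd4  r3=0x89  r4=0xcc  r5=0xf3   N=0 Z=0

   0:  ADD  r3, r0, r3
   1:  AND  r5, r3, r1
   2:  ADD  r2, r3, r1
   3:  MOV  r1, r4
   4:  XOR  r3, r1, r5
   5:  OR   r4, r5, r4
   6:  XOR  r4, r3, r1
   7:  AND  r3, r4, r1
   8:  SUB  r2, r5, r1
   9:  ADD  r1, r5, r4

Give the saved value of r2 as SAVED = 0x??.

SAVED = 0x7c

after  0: r0=0x76 r1=0x7d r2=0xd4 r3=0xff r4=0xcc r5=0xf3  N=1 Z=0
after  1: r0=0x76 r1=0x7d r2=0xd4 r3=0xff r4=0xcc r5=0x7d  N=0 Z=0
after  2: r0=0x76 r1=0x7d r2=0x7c r3=0xff r4=0xcc r5=0x7d  N=0 Z=0
-- IRQ taken; context saved, return-PC = 3 --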